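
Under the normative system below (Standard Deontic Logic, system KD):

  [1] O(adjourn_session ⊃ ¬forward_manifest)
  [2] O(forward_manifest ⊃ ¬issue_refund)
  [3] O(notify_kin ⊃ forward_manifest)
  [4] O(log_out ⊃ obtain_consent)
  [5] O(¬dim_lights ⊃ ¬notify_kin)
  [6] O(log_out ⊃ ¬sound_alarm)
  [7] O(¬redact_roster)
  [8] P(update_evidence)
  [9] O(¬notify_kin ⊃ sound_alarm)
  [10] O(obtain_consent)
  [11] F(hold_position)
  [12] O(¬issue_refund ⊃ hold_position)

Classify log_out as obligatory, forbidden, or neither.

Forbidden

Premise 11, F(hold_position), is equivalent to O(¬hold_position).
Premise 12 is O(¬issue_refund ⊃ hold_position); contrapositively O(¬hold_position ⊃ issue_refund). Since O(¬hold_position) holds, K gives O(issue_refund).
Premise 2 is O(forward_manifest ⊃ ¬issue_refund); contrapositively O(issue_refund ⊃ ¬forward_manifest). Since O(issue_refund) holds, K gives O(¬forward_manifest).
The contrapositive of premise 3 (O(notify_kin ⊃ forward_manifest)) is O(¬forward_manifest ⊃ ¬notify_kin), and O(¬forward_manifest) is already established, so O(¬notify_kin).
Premise 9 is O(¬notify_kin ⊃ sound_alarm); since O(¬notify_kin), deontic closure gives O(sound_alarm).
Premise 6 is O(log_out ⊃ ¬sound_alarm); contrapositively O(sound_alarm ⊃ ¬log_out). Since O(sound_alarm) holds, K gives O(¬log_out).
Premises 1, 4, 5, 7, 8, 10 do not contribute to this derivation.
Thus O(¬log_out), which is F(log_out): log_out is forbidden.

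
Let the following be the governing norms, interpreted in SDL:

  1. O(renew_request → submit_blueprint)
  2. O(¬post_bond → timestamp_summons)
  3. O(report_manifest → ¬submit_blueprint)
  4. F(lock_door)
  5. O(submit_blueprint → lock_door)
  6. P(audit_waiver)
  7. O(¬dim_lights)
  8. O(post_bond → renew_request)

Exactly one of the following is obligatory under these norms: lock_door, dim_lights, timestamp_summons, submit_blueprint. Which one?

timestamp_summons

Premise 4, F(lock_door), is equivalent to O(¬lock_door).
Premise 5 is O(submit_blueprint → lock_door); contrapositively O(¬lock_door → ¬submit_blueprint). Since O(¬lock_door) holds, K gives O(¬submit_blueprint).
Premise 1, O(renew_request → submit_blueprint), contraposes to O(¬submit_blueprint → ¬renew_request); with O(¬submit_blueprint) we get O(¬renew_request).
Premise 8, O(post_bond → renew_request), contraposes to O(¬renew_request → ¬post_bond); with O(¬renew_request) we get O(¬post_bond).
Premise 2 is O(¬post_bond → timestamp_summons); since O(¬post_bond), deontic closure gives O(timestamp_summons).
So O(timestamp_summons) holds — timestamp_summons is obligatory. None of the other listed options is made obligatory by any chain of premises.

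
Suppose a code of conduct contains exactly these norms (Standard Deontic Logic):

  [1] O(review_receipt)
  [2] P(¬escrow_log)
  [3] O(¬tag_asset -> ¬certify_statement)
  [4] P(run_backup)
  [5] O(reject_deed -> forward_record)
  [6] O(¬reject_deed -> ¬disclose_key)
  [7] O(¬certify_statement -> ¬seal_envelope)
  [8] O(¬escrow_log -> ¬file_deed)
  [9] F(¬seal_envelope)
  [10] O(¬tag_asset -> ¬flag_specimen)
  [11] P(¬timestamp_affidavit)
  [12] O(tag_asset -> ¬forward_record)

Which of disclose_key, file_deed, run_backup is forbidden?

disclose_key

Premise 9 is F(¬seal_envelope), i.e. O(seal_envelope).
Premise 7 is O(¬certify_statement -> ¬seal_envelope); contrapositively O(seal_envelope -> certify_statement). Since O(seal_envelope) holds, K gives O(certify_statement).
The contrapositive of premise 3 (O(¬tag_asset -> ¬certify_statement)) is O(certify_statement -> tag_asset), and O(certify_statement) is already established, so O(tag_asset).
From O(tag_asset) and premise 12, O(tag_asset -> ¬forward_record), we obtain O(¬forward_record).
Premise 5, O(reject_deed -> forward_record), contraposes to O(¬forward_record -> ¬reject_deed); with O(¬forward_record) we get O(¬reject_deed).
With premise 6, O(¬reject_deed -> ¬disclose_key), the K-axiom yields O(¬disclose_key).
So O(¬disclose_key) holds, i.e. disclose_key is forbidden. None of the other listed options is forbidden under the premises.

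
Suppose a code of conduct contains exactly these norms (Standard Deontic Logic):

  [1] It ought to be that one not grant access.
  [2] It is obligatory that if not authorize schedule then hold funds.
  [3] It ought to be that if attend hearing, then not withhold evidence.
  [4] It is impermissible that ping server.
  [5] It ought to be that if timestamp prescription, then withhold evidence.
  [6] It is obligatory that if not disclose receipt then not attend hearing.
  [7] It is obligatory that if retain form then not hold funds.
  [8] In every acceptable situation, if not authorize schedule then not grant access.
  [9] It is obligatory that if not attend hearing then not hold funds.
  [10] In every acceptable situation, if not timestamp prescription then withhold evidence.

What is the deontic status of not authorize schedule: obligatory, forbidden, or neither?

Forbidden

By case analysis on timestamp_prescription: premise 5 gives O(timestamp_prescription → withhold_evidence) and premise 10 gives O(¬timestamp_prescription → withhold_evidence), so O(withhold_evidence) either way.
The contrapositive of premise 3 (O(attend_hearing → ¬withhold_evidence)) is O(withhold_evidence → ¬attend_hearing), and O(withhold_evidence) is already established, so O(¬attend_hearing).
Applying K to premise 9 (O(¬attend_hearing → ¬hold_funds)) and O(¬attend_hearing) yields O(¬hold_funds).
The contrapositive of premise 2 (O(¬authorize_schedule → hold_funds)) is O(¬hold_funds → authorize_schedule), and O(¬hold_funds) is already established, so O(authorize_schedule).
Premises 1, 4, 6, 7, 8 do not contribute to this derivation.
Thus O(authorize_schedule), which is F(¬authorize_schedule): ¬authorize_schedule is forbidden.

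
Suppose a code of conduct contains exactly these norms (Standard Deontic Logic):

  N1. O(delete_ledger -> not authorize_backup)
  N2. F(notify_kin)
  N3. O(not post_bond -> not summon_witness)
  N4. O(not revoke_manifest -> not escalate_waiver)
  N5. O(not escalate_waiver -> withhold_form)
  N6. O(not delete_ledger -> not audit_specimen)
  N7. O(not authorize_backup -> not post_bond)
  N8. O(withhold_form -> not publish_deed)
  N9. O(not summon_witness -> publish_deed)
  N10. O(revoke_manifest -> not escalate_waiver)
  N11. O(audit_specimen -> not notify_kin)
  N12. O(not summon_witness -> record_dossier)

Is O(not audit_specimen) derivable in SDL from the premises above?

Yes

By case analysis on revoke_manifest: premise 10 gives O(revoke_manifest -> not escalate_waiver) and premise 4 gives O(not revoke_manifest -> not escalate_waiver), so O(not escalate_waiver) either way.
With premise 5, O(not escalate_waiver -> withhold_form), the K-axiom yields O(withhold_form).
With premise 8, O(withhold_form -> not publish_deed), the K-axiom yields O(not publish_deed).
Premise 9, O(not summon_witness -> publish_deed), contraposes to O(not publish_deed -> summon_witness); with O(not publish_deed) we get O(summon_witness).
Premise 3 is O(not post_bond -> not summon_witness); contrapositively O(summon_witness -> post_bond). Since O(summon_witness) holds, K gives O(post_bond).
The contrapositive of premise 7 (O(not authorize_backup -> not post_bond)) is O(post_bond -> authorize_backup), and O(post_bond) is already established, so O(authorize_backup).
Premise 1, O(delete_ledger -> not authorize_backup), contraposes to O(authorize_backup -> not delete_ledger); with O(authorize_backup) we get O(not delete_ledger).
Premise 6 is O(not delete_ledger -> not audit_specimen); since O(not delete_ledger), deontic closure gives O(not audit_specimen).
Premises 2, 11, 12 do not contribute to this derivation.
So O(not audit_specimen) follows.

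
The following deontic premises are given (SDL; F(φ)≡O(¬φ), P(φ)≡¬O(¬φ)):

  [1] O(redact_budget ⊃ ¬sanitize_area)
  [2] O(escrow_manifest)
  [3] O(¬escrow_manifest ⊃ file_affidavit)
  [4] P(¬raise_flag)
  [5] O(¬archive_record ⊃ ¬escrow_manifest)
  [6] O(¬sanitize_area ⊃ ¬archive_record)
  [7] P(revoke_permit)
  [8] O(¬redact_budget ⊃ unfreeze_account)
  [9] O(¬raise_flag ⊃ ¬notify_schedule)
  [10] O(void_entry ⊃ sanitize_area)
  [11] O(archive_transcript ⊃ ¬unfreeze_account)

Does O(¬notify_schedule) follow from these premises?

Premise 9 is O(¬raise_flag ⊃ ¬notify_schedule), but O(¬raise_flag) is not derivable from the premises (the permission P(¬raise_flag) asserts only ¬O(raise_flag), not O(¬raise_flag)), so it does not yield O(¬notify_schedule).
No other premise forces O(¬notify_schedule). An ideal world satisfying every premise can still have ¬notify_schedule false, so O(¬notify_schedule) is not derivable.

No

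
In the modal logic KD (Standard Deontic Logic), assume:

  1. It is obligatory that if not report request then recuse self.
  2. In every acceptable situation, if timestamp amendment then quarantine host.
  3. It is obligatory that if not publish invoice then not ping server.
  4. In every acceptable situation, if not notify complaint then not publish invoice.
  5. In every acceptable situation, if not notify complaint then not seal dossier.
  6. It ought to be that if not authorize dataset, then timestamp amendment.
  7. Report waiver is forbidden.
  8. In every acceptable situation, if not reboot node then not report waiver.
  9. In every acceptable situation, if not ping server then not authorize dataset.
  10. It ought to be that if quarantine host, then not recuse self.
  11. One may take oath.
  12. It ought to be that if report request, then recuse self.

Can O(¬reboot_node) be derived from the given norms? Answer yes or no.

Premise 8 is O(¬reboot_node → ¬report_waiver); even if O(¬report_waiver) held, inferring O(¬reboot_node) would be affirming the consequent — invalid.
No other premise forces O(¬reboot_node). An ideal world satisfying every premise can still have ¬reboot_node false, so O(¬reboot_node) is not derivable.

No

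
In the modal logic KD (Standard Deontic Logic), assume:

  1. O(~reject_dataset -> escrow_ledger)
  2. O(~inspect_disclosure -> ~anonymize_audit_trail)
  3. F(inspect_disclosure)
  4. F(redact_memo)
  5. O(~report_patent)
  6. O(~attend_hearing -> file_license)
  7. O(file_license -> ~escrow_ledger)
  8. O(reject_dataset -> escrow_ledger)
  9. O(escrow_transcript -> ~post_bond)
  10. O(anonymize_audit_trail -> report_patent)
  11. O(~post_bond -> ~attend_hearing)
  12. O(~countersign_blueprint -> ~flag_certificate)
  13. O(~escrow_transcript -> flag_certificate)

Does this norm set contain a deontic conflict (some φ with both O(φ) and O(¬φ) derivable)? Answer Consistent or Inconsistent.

Consistent

Premise 10 is O(anonymize_audit_trail -> report_patent), but O(anonymize_audit_trail) is not derivable from the premises, so it does not yield O(report_patent).
So O(report_patent) is not derivable, and the apparent clash with O(~report_patent) does not arise.
A world satisfying every obligation exists (e.g. anonymize_audit_trail=false, attend_hearing=true, countersign_blueprint=true, escrow_ledger=true, escrow_transcript=false, file_license=false, flag_certificate=true, inspect_disclosure=false, post_bond=true, redact_memo=false, reject_dataset=false, report_patent=false); no atom is both obligatory and forbidden, so the set is consistent.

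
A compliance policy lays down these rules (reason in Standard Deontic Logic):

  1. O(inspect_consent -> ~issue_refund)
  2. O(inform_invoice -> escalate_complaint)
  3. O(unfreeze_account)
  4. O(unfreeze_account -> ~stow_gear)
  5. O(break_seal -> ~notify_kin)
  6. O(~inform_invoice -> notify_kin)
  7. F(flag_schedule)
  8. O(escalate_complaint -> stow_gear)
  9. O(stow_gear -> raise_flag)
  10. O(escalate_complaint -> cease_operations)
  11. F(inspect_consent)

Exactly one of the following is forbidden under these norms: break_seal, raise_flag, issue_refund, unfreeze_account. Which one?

break_seal

From premise 3 we have O(unfreeze_account).
From O(unfreeze_account) and premise 4, O(unfreeze_account -> ~stow_gear), we obtain O(~stow_gear).
Premise 8 is O(escalate_complaint -> stow_gear); contrapositively O(~stow_gear -> ~escalate_complaint). Since O(~stow_gear) holds, K gives O(~escalate_complaint).
Premise 2 is O(inform_invoice -> escalate_complaint); contrapositively O(~escalate_complaint -> ~inform_invoice). Since O(~escalate_complaint) holds, K gives O(~inform_invoice).
With premise 6, O(~inform_invoice -> notify_kin), the K-axiom yields O(notify_kin).
Premise 5, O(break_seal -> ~notify_kin), contraposes to O(notify_kin -> ~break_seal); with O(notify_kin) we get O(~break_seal).
So O(~break_seal) holds, i.e. break_seal is forbidden. None of the other listed options is forbidden under the premises.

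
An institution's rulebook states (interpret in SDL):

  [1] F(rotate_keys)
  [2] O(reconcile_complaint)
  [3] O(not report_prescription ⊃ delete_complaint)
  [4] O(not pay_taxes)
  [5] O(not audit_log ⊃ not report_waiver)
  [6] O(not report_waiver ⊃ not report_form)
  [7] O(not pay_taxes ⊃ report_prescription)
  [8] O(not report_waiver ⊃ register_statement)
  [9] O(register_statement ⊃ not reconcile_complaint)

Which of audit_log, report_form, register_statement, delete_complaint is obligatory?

Premise 2 states O(reconcile_complaint) outright.
The contrapositive of premise 9 (O(register_statement ⊃ not reconcile_complaint)) is O(reconcile_complaint ⊃ not register_statement), and O(reconcile_complaint) is already established, so O(not register_statement).
Premise 8, O(not report_waiver ⊃ register_statement), contraposes to O(not register_statement ⊃ report_waiver); with O(not register_statement) we get O(report_waiver).
Premise 5, O(not audit_log ⊃ not report_waiver), contraposes to O(report_waiver ⊃ audit_log); with O(report_waiver) we get O(audit_log).
So O(audit_log) holds — audit_log is obligatory. None of the other listed options is made obligatory by any chain of premises.

audit_log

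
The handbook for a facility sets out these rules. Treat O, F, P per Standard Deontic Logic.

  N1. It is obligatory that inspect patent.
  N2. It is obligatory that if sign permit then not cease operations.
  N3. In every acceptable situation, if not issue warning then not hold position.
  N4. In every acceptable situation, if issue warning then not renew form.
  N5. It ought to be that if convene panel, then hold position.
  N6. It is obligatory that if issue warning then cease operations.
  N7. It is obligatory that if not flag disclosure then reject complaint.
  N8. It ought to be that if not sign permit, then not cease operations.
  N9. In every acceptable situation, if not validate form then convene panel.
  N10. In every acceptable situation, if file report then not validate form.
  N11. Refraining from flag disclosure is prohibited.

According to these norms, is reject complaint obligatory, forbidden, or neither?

Premise 7 is O(¬flag_disclosure → reject_complaint), but O(¬flag_disclosure) is not derivable from the premises, so it does not yield O(reject_complaint).
No premise or chain of K-axiom applications forces O(reject_complaint), and none forces O(¬reject_complaint). So reject_complaint is neither obligatory nor forbidden under these norms.

Neither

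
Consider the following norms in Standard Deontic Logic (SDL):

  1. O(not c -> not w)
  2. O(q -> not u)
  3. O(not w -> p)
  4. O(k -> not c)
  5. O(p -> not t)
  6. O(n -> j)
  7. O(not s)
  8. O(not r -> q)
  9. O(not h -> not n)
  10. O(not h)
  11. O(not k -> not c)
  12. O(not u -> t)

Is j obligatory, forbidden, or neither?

Premise 6 is O(n -> j), but O(n) is not derivable from the premises, so it does not yield O(j).
No premise or chain of K-axiom applications forces O(j), and none forces O(not j). So j is neither obligatory nor forbidden under these norms.

Neither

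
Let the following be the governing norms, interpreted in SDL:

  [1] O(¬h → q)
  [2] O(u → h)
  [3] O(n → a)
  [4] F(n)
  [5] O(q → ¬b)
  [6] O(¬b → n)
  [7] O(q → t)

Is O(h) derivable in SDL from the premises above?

Premise 4 is F(n), i.e. O(¬n).
The contrapositive of premise 6 (O(¬b → n)) is O(¬n → b), and O(¬n) is already established, so O(b).
Premise 5, O(q → ¬b), contraposes to O(b → ¬q); with O(b) we get O(¬q).
Premise 1 is O(¬h → q); contrapositively O(¬q → h). Since O(¬q) holds, K gives O(h).
Premises 2, 3, 7 do not contribute to this derivation.
So O(h) follows.

Yes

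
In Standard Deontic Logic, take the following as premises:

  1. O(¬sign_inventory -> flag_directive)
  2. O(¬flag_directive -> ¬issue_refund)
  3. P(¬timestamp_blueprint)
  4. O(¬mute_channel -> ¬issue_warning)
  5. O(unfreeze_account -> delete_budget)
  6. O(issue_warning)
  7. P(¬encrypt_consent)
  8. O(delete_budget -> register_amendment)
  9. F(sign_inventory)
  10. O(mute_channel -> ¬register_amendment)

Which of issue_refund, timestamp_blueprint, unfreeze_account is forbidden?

Premise 6 states O(issue_warning) outright.
The contrapositive of premise 4 (O(¬mute_channel -> ¬issue_warning)) is O(issue_warning -> mute_channel), and O(issue_warning) is already established, so O(mute_channel).
Premise 10 is O(mute_channel -> ¬register_amendment); since O(mute_channel), deontic closure gives O(¬register_amendment).
Premise 8, O(delete_budget -> register_amendment), contraposes to O(¬register_amendment -> ¬delete_budget); with O(¬register_amendment) we get O(¬delete_budget).
The contrapositive of premise 5 (O(unfreeze_account -> delete_budget)) is O(¬delete_budget -> ¬unfreeze_account), and O(¬delete_budget) is already established, so O(¬unfreeze_account).
So O(¬unfreeze_account) holds, i.e. unfreeze_account is forbidden. None of the other listed options is forbidden under the premises.

unfreeze_account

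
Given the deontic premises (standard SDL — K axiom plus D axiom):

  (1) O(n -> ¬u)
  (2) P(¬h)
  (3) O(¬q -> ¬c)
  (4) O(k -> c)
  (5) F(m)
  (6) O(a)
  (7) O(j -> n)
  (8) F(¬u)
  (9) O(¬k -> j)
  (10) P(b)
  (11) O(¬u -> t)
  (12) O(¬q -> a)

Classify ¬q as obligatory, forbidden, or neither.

Premise 8, F(¬u), is equivalent to O(u).
The contrapositive of premise 1 (O(n -> ¬u)) is O(u -> ¬n), and O(u) is already established, so O(¬n).
The contrapositive of premise 7 (O(j -> n)) is O(¬n -> ¬j), and O(¬n) is already established, so O(¬j).
The contrapositive of premise 9 (O(¬k -> j)) is O(¬j -> k), and O(¬j) is already established, so O(k).
Premise 4 is O(k -> c); since O(k), deontic closure gives O(c).
Premise 3, O(¬q -> ¬c), contraposes to O(c -> q); with O(c) we get O(q).
Premises 2, 5, 6, 10, 11, 12 do not contribute to this derivation.
Thus O(q), which is F(¬q): ¬q is forbidden.

Forbidden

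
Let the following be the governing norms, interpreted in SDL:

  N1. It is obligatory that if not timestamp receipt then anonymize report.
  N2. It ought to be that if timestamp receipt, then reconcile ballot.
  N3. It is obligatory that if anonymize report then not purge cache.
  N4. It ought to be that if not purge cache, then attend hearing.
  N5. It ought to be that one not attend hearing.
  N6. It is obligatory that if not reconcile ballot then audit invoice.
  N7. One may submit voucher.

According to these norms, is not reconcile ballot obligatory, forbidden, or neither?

Forbidden

Premise 5 states O(¬attend_hearing) outright.
Premise 4 is O(¬purge_cache → attend_hearing); contrapositively O(¬attend_hearing → purge_cache). Since O(¬attend_hearing) holds, K gives O(purge_cache).
The contrapositive of premise 3 (O(anonymize_report → ¬purge_cache)) is O(purge_cache → ¬anonymize_report), and O(purge_cache) is already established, so O(¬anonymize_report).
The contrapositive of premise 1 (O(¬timestamp_receipt → anonymize_report)) is O(¬anonymize_report → timestamp_receipt), and O(¬anonymize_report) is already established, so O(timestamp_receipt).
Applying K to premise 2 (O(timestamp_receipt → reconcile_ballot)) and O(timestamp_receipt) yields O(reconcile_ballot).
Premises 6, 7 do not contribute to this derivation.
Thus O(reconcile_ballot), which is F(¬reconcile_ballot): ¬reconcile_ballot is forbidden.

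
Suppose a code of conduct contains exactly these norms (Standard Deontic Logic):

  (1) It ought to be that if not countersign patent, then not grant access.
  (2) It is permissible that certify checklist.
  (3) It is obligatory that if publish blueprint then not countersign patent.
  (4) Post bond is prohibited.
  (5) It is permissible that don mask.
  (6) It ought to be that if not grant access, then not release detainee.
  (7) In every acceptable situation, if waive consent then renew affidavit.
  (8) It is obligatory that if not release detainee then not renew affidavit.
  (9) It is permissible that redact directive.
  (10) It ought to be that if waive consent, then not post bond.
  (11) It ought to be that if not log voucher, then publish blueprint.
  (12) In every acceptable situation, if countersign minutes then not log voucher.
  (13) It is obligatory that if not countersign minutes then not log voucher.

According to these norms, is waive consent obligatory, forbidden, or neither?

Forbidden

Premises 13 and 12 cover both cases: O(¬countersign_minutes → ¬log_voucher) and O(countersign_minutes → ¬log_voucher). Since ¬countersign_minutes ∨ countersign_minutes is a tautology, O(¬log_voucher) follows.
Premise 11 is O(¬log_voucher → publish_blueprint); since O(¬log_voucher), deontic closure gives O(publish_blueprint).
Premise 3 is O(publish_blueprint → ¬countersign_patent); since O(publish_blueprint), deontic closure gives O(¬countersign_patent).
From O(¬countersign_patent) and premise 1, O(¬countersign_patent → ¬grant_access), we obtain O(¬grant_access).
Applying K to premise 6 (O(¬grant_access → ¬release_detainee)) and O(¬grant_access) yields O(¬release_detainee).
With premise 8, O(¬release_detainee → ¬renew_affidavit), the K-axiom yields O(¬renew_affidavit).
Premise 7, O(waive_consent → renew_affidavit), contraposes to O(¬renew_affidavit → ¬waive_consent); with O(¬renew_affidavit) we get O(¬waive_consent).
Premises 2, 4, 5, 9, 10 do not contribute to this derivation.
Thus O(¬waive_consent), which is F(waive_consent): waive_consent is forbidden.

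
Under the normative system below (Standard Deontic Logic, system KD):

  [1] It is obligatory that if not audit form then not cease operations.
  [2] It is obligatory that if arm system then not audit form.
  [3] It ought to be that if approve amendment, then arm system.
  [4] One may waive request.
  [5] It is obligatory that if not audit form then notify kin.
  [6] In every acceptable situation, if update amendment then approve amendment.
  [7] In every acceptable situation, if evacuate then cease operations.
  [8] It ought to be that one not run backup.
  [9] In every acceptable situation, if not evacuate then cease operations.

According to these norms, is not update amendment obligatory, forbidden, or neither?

Premises 7 and 9 are O(evacuate → cease_operations) and O(¬evacuate → cease_operations); every ideal world satisfies evacuate or ¬evacuate, so in either case cease_operations holds — hence O(cease_operations).
Premise 1, O(¬audit_form → ¬cease_operations), contraposes to O(cease_operations → audit_form); with O(cease_operations) we get O(audit_form).
Premise 2 is O(arm_system → ¬audit_form); contrapositively O(audit_form → ¬arm_system). Since O(audit_form) holds, K gives O(¬arm_system).
Premise 3 is O(approve_amendment → arm_system); contrapositively O(¬arm_system → ¬approve_amendment). Since O(¬arm_system) holds, K gives O(¬approve_amendment).
Premise 6 is O(update_amendment → approve_amendment); contrapositively O(¬approve_amendment → ¬update_amendment). Since O(¬approve_amendment) holds, K gives O(¬update_amendment).
Premises 4, 5, 8 do not contribute to this derivation.
Hence ¬update_amendment is obligatory.

Obligatory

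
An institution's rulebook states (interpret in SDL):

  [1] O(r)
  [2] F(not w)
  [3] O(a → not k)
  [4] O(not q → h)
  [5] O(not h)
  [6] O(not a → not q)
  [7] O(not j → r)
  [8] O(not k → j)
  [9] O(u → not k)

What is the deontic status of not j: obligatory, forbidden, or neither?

From premise 5 we have O(not h).
Premise 4, O(not q → h), contraposes to O(not h → q); with O(not h) we get O(q).
Premise 6 is O(not a → not q); contrapositively O(q → a). Since O(q) holds, K gives O(a).
Premise 3 is O(a → not k); since O(a), deontic closure gives O(not k).
Premise 8 is O(not k → j); since O(not k), deontic closure gives O(j).
Premises 1, 2, 7, 9 do not contribute to this derivation.
Thus O(j), which is F(not j): not j is forbidden.

Forbidden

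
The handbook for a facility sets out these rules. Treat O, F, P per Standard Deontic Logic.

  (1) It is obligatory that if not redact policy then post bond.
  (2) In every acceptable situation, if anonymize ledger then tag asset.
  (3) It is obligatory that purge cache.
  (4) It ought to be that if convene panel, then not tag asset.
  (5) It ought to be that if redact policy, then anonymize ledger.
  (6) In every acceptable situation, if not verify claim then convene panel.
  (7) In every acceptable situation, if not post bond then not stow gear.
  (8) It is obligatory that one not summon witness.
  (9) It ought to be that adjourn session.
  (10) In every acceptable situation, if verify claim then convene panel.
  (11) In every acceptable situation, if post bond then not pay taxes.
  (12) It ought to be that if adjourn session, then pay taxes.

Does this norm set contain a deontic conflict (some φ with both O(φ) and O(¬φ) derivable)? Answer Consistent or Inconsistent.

Premises 6 and 10 are O(¬verify_claim → convene_panel) and O(verify_claim → convene_panel); every ideal world satisfies ¬verify_claim or verify_claim, so in either case convene_panel holds — hence O(convene_panel).
Premise 4 is O(convene_panel → ¬tag_asset); since O(convene_panel), deontic closure gives O(¬tag_asset).
Premise 2 is O(anonymize_ledger → tag_asset); contrapositively O(¬tag_asset → ¬anonymize_ledger). Since O(¬tag_asset) holds, K gives O(¬anonymize_ledger).
Premise 5 is O(redact_policy → anonymize_ledger); contrapositively O(¬anonymize_ledger → ¬redact_policy). Since O(¬anonymize_ledger) holds, K gives O(¬redact_policy).
Applying K to premise 1 (O(¬redact_policy → post_bond)) and O(¬redact_policy) yields O(post_bond).
From O(post_bond) and premise 11, O(post_bond → ¬pay_taxes), we obtain O(¬pay_taxes).
Premise 12 is O(adjourn_session → pay_taxes); contrapositively O(¬pay_taxes → ¬adjourn_session). Since O(¬pay_taxes) holds, K gives O(¬adjourn_session).
But premise 9 directly asserts O(adjourn_session).
We now have both O(¬adjourn_session) and O(adjourn_session) — adjourn_session is simultaneously obligatory and forbidden, violating the D-axiom.

Inconsistent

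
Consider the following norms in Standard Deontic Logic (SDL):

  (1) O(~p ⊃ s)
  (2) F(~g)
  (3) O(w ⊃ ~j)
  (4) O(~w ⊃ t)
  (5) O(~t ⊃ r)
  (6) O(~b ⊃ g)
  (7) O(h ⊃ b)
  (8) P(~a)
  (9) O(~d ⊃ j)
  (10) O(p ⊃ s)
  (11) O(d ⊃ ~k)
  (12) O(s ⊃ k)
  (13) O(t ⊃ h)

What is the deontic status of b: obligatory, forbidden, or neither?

Obligatory

Premises 1 and 10 are O(~p ⊃ s) and O(p ⊃ s); every ideal world satisfies ~p or p, so in either case s holds — hence O(s).
With premise 12, O(s ⊃ k), the K-axiom yields O(k).
Premise 11, O(d ⊃ ~k), contraposes to O(k ⊃ ~d); with O(k) we get O(~d).
With premise 9, O(~d ⊃ j), the K-axiom yields O(j).
The contrapositive of premise 3 (O(w ⊃ ~j)) is O(j ⊃ ~w), and O(j) is already established, so O(~w).
From O(~w) and premise 4, O(~w ⊃ t), we obtain O(t).
Applying K to premise 13 (O(t ⊃ h)) and O(t) yields O(h).
Applying K to premise 7 (O(h ⊃ b)) and O(h) yields O(b).
Premises 2, 5, 6, 8 do not contribute to this derivation.
Hence b is obligatory.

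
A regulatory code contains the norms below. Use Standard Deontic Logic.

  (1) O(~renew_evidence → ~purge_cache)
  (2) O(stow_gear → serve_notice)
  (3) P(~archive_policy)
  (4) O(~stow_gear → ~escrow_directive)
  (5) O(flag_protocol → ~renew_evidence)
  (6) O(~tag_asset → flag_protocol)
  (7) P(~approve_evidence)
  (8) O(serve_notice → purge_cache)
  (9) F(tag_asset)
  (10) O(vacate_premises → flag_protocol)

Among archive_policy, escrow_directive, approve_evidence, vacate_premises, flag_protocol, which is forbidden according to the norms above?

Premise 9 is F(tag_asset), i.e. O(~tag_asset).
Applying K to premise 6 (O(~tag_asset → flag_protocol)) and O(~tag_asset) yields O(flag_protocol).
Premise 5 is O(flag_protocol → ~renew_evidence); since O(flag_protocol), deontic closure gives O(~renew_evidence).
Premise 1 is O(~renew_evidence → ~purge_cache); since O(~renew_evidence), deontic closure gives O(~purge_cache).
Premise 8 is O(serve_notice → purge_cache); contrapositively O(~purge_cache → ~serve_notice). Since O(~purge_cache) holds, K gives O(~serve_notice).
Premise 2 is O(stow_gear → serve_notice); contrapositively O(~serve_notice → ~stow_gear). Since O(~serve_notice) holds, K gives O(~stow_gear).
Applying K to premise 4 (O(~stow_gear → ~escrow_directive)) and O(~stow_gear) yields O(~escrow_directive).
So O(~escrow_directive) holds, i.e. escrow_directive is forbidden. None of the other listed options is forbidden under the premises.

escrow_directive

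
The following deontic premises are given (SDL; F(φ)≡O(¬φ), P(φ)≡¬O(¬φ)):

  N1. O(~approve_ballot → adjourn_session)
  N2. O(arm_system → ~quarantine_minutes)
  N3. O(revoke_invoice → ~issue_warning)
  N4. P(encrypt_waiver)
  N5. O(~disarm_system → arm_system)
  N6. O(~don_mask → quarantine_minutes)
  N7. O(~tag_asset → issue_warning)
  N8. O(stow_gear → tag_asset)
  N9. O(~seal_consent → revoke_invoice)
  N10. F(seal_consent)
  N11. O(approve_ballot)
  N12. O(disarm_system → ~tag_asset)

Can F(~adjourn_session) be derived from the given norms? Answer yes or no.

No

Premise 1 is O(~approve_ballot → adjourn_session), but O(~approve_ballot) is not derivable from the premises, so it does not yield O(adjourn_session).
No other premise forces O(adjourn_session). An ideal world satisfying every premise can still have ~adjourn_session true, so F(~adjourn_session) is not derivable.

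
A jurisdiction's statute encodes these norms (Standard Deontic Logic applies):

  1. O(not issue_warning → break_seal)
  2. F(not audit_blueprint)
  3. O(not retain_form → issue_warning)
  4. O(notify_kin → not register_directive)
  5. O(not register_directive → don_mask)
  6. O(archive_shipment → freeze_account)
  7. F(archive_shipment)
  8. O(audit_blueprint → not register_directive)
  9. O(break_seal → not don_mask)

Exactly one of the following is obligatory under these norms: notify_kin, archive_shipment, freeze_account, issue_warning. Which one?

issue_warning

Premise 2 is F(not audit_blueprint), i.e. O(audit_blueprint).
Applying K to premise 8 (O(audit_blueprint → not register_directive)) and O(audit_blueprint) yields O(not register_directive).
With premise 5, O(not register_directive → don_mask), the K-axiom yields O(don_mask).
Premise 9 is O(break_seal → not don_mask); contrapositively O(don_mask → not break_seal). Since O(don_mask) holds, K gives O(not break_seal).
Premise 1, O(not issue_warning → break_seal), contraposes to O(not break_seal → issue_warning); with O(not break_seal) we get O(issue_warning).
So O(issue_warning) holds — issue_warning is obligatory. None of the other listed options is made obligatory by any chain of premises.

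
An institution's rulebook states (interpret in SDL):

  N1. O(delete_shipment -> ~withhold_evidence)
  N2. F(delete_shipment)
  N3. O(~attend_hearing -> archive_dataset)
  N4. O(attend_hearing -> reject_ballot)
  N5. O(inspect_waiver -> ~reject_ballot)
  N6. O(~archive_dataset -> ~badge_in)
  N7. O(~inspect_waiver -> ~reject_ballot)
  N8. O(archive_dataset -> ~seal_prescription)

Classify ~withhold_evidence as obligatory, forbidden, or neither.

Premise 1 is O(delete_shipment -> ~withhold_evidence), but O(delete_shipment) is not derivable from the premises, so it does not yield O(~withhold_evidence).
No premise or chain of K-axiom applications forces O(~withhold_evidence), and none forces O(withhold_evidence). So ~withhold_evidence is neither obligatory nor forbidden under these norms.

Neither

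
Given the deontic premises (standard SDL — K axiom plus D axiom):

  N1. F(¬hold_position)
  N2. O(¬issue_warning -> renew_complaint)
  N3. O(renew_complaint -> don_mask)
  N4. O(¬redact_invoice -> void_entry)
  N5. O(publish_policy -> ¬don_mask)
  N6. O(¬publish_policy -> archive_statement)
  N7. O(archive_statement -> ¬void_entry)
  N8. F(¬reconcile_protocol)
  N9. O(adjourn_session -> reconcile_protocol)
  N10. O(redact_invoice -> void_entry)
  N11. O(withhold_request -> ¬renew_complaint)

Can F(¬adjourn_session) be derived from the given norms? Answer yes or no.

Premise 9 is O(adjourn_session -> reconcile_protocol); even if O(reconcile_protocol) held, inferring O(adjourn_session) would be affirming the consequent — invalid.
No other premise forces O(adjourn_session). An ideal world satisfying every premise can still have ¬adjourn_session true, so F(¬adjourn_session) is not derivable.

No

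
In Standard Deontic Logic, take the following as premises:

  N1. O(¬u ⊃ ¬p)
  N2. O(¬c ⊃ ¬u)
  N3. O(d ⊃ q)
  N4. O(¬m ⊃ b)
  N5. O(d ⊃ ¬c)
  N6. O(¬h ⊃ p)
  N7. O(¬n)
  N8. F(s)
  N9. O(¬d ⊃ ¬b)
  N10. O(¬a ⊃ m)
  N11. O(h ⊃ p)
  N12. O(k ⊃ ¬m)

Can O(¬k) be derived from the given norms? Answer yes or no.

Premises 11 and 6 are O(h ⊃ p) and O(¬h ⊃ p); every ideal world satisfies h or ¬h, so in either case p holds — hence O(p).
The contrapositive of premise 1 (O(¬u ⊃ ¬p)) is O(p ⊃ u), and O(p) is already established, so O(u).
Premise 2 is O(¬c ⊃ ¬u); contrapositively O(u ⊃ c). Since O(u) holds, K gives O(c).
Premise 5, O(d ⊃ ¬c), contraposes to O(c ⊃ ¬d); with O(c) we get O(¬d).
Applying K to premise 9 (O(¬d ⊃ ¬b)) and O(¬d) yields O(¬b).
Premise 4, O(¬m ⊃ b), contraposes to O(¬b ⊃ m); with O(¬b) we get O(m).
Premise 12 is O(k ⊃ ¬m); contrapositively O(m ⊃ ¬k). Since O(m) holds, K gives O(¬k).
Premises 3, 7, 8, 10 do not contribute to this derivation.
So O(¬k) follows.

Yes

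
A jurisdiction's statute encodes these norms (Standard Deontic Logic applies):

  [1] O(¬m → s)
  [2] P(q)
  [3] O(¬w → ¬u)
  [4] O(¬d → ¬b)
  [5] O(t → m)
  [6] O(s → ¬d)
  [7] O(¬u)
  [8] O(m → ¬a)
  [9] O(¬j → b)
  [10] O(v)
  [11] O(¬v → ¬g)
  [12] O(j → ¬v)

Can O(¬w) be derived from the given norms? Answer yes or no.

No

Premise 3 is O(¬w → ¬u); even if O(¬u) held, inferring O(¬w) would be affirming the consequent — invalid.
No other premise forces O(¬w). An ideal world satisfying every premise can still have ¬w false, so O(¬w) is not derivable.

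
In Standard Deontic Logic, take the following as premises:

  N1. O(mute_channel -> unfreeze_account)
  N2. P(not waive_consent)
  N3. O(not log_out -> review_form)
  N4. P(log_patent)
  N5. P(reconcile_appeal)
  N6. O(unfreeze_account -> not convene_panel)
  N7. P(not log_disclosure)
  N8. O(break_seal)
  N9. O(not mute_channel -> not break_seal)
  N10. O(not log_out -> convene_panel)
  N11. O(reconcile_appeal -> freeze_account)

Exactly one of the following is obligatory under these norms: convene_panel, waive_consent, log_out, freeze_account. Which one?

From premise 8 we have O(break_seal).
Premise 9, O(not mute_channel -> not break_seal), contraposes to O(break_seal -> mute_channel); with O(break_seal) we get O(mute_channel).
Applying K to premise 1 (O(mute_channel -> unfreeze_account)) and O(mute_channel) yields O(unfreeze_account).
From O(unfreeze_account) and premise 6, O(unfreeze_account -> not convene_panel), we obtain O(not convene_panel).
The contrapositive of premise 10 (O(not log_out -> convene_panel)) is O(not convene_panel -> log_out), and O(not convene_panel) is already established, so O(log_out).
So O(log_out) holds — log_out is obligatory. None of the other listed options is made obligatory by any chain of premises.

log_out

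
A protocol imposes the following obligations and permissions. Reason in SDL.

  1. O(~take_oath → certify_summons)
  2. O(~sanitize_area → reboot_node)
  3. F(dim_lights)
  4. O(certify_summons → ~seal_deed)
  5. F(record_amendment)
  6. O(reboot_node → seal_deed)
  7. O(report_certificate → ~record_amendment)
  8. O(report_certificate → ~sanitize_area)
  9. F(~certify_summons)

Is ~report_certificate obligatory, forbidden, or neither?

Obligatory

Premise 9 is F(~certify_summons), i.e. O(certify_summons).
From O(certify_summons) and premise 4, O(certify_summons → ~seal_deed), we obtain O(~seal_deed).
The contrapositive of premise 6 (O(reboot_node → seal_deed)) is O(~seal_deed → ~reboot_node), and O(~seal_deed) is already established, so O(~reboot_node).
Premise 2 is O(~sanitize_area → reboot_node); contrapositively O(~reboot_node → sanitize_area). Since O(~reboot_node) holds, K gives O(sanitize_area).
Premise 8 is O(report_certificate → ~sanitize_area); contrapositively O(sanitize_area → ~report_certificate). Since O(sanitize_area) holds, K gives O(~report_certificate).
Premises 1, 3, 5, 7 do not contribute to this derivation.
Hence ~report_certificate is obligatory.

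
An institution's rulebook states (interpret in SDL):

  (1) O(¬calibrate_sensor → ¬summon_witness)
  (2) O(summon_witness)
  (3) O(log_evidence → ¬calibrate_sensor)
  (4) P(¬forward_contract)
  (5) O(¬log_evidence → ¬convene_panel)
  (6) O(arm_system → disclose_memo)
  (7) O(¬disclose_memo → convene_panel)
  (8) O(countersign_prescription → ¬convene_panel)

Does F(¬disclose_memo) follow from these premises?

Premise 2 gives O(summon_witness).
Premise 1 is O(¬calibrate_sensor → ¬summon_witness); contrapositively O(summon_witness → calibrate_sensor). Since O(summon_witness) holds, K gives O(calibrate_sensor).
The contrapositive of premise 3 (O(log_evidence → ¬calibrate_sensor)) is O(calibrate_sensor → ¬log_evidence), and O(calibrate_sensor) is already established, so O(¬log_evidence).
Premise 5 is O(¬log_evidence → ¬convene_panel); since O(¬log_evidence), deontic closure gives O(¬convene_panel).
Premise 7, O(¬disclose_memo → convene_panel), contraposes to O(¬convene_panel → disclose_memo); with O(¬convene_panel) we get O(disclose_memo).
Premises 4, 6, 8 do not contribute to this derivation.
So O(disclose_memo) holds, i.e. F(¬disclose_memo). The claim follows.

Yes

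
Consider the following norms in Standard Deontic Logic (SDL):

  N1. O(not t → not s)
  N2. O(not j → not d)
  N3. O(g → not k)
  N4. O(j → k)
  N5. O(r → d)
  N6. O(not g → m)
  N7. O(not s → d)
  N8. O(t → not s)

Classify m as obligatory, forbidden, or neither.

Obligatory

Premises 8 and 1 are O(t → not s) and O(not t → not s); every ideal world satisfies t or not t, so in either case not s holds — hence O(not s).
Applying K to premise 7 (O(not s → d)) and O(not s) yields O(d).
The contrapositive of premise 2 (O(not j → not d)) is O(d → j), and O(d) is already established, so O(j).
With premise 4, O(j → k), the K-axiom yields O(k).
The contrapositive of premise 3 (O(g → not k)) is O(k → not g), and O(k) is already established, so O(not g).
With premise 6, O(not g → m), the K-axiom yields O(m).
Premise 5 does not contribute to this derivation.
Hence m is obligatory.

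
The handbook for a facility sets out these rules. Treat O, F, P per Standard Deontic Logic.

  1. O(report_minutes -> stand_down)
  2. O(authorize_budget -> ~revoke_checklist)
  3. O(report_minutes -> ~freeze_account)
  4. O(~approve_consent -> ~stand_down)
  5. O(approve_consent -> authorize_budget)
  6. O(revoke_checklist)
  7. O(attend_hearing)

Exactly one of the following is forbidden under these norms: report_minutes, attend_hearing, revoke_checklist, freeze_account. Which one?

report_minutes

From premise 6 we have O(revoke_checklist).
Premise 2, O(authorize_budget -> ~revoke_checklist), contraposes to O(revoke_checklist -> ~authorize_budget); with O(revoke_checklist) we get O(~authorize_budget).
Premise 5 is O(approve_consent -> authorize_budget); contrapositively O(~authorize_budget -> ~approve_consent). Since O(~authorize_budget) holds, K gives O(~approve_consent).
Applying K to premise 4 (O(~approve_consent -> ~stand_down)) and O(~approve_consent) yields O(~stand_down).
Premise 1 is O(report_minutes -> stand_down); contrapositively O(~stand_down -> ~report_minutes). Since O(~stand_down) holds, K gives O(~report_minutes).
So O(~report_minutes) holds, i.e. report_minutes is forbidden. None of the other listed options is forbidden under the premises.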